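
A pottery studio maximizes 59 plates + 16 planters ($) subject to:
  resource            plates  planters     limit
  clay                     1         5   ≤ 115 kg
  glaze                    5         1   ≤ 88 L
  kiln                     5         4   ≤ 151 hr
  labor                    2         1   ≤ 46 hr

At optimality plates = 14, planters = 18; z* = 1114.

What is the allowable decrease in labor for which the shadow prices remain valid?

Binding constraints: glaze, labor. The basis is B = [[5,1],[2,1]] with det 3.
Per unit decrease in labor, x* moves by d = (0.3333, -1.6667).
The basis stays optimal until planters reaches 0; allowable decrease = 10.8 hr.

10.8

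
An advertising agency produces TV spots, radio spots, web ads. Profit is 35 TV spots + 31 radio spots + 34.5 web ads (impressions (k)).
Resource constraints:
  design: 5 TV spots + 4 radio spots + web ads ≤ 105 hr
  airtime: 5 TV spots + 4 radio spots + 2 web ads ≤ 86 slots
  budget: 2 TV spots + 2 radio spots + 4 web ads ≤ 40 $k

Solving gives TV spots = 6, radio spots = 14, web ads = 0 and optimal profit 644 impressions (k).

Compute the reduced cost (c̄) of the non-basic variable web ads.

-3.5

Binding: airtime and budget. Non-binding: design (19 unused).
Since design is not tight, its dual is 0.
Dual feasibility on the basic columns requires 5·y_airtime + 2·y_budget = 35, 4·y_airtime + 2·y_budget = 31.
Solving: y_airtime = 4, y_budget = 7.5.
Reduced cost of web ads: c₃ − yᵀa₃ = 34.5 − (4·2 + 7.5·4) = 34.5 − 38 = -3.5.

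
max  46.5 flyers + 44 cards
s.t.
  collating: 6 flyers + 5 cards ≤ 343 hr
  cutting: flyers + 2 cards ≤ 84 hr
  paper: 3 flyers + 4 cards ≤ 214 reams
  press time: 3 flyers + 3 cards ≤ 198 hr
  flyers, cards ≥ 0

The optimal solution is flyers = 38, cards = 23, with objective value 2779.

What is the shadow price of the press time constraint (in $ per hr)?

0

Binding: collating and cutting. Non-binding: paper (8 unused), press time (15 unused).
Slack constraints have shadow price 0 (complementary slackness).
The binding rows give the dual system: 6·y_collating + 1·y_cutting = 46.5 and 5·y_collating + 2·y_cutting = 44.
Solving: y_collating = 7, y_cutting = 4.5.
Shadow price of press time = 0.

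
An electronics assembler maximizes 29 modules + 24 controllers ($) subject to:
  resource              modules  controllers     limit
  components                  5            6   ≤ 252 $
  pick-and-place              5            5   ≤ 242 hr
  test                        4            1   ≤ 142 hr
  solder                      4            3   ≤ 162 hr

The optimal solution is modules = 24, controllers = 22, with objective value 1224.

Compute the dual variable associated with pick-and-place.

0

Binding: components and solder. Non-binding: pick-and-place (12 unused), test (24 unused).
Since pick-and-place, test are not tight, their duals are 0.
The binding rows give the dual system: 5·y_components + 4·y_solder = 29 and 6·y_components + 3·y_solder = 24.
→ y_components = 1 and y_solder = 6.
Shadow price of pick-and-place = 0.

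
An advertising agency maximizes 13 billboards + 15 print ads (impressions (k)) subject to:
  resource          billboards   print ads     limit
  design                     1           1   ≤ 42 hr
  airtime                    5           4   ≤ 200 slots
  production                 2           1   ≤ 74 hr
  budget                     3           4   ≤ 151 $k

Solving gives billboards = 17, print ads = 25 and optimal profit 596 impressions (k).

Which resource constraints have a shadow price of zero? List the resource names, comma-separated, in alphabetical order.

airtime, production

design: 42/42 (binding)
airtime: 185/200 (slack 15)
production: 59/74 (slack 15)
budget: 151/151 (binding)
By complementary slackness, a constraint with positive slack has shadow price 0 → airtime, production.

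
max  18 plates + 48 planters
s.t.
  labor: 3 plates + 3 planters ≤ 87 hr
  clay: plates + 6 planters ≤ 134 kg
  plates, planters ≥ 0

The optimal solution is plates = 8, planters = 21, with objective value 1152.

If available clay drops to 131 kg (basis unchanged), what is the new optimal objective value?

Check each constraint at x*: labor 87/87 (tight); clay 134/134 (tight).
The binding rows give the dual system: 3·y_labor + 1·y_clay = 18 and 3·y_labor + 6·y_clay = 48.
Solving: y_labor = 4, y_clay = 6.
Δz = y_clay·Δb = 6 × (-3) = -18, so new z* = 1152 − 18 = 1134.

1134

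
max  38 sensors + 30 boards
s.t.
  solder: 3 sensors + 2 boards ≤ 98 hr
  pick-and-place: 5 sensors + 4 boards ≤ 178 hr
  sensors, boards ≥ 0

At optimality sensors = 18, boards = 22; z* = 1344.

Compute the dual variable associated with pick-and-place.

At the optimum: solder uses 98 of 98 (binding); pick-and-place uses 178 of 178 (binding).
Dual feasibility on the basic columns requires 3·y_solder + 5·y_pick-and-place = 38, 2·y_solder + 4·y_pick-and-place = 30.
This yields shadow prices y_solder = 1, y_pick-and-place = 7.
Shadow price of pick-and-place = 7.

7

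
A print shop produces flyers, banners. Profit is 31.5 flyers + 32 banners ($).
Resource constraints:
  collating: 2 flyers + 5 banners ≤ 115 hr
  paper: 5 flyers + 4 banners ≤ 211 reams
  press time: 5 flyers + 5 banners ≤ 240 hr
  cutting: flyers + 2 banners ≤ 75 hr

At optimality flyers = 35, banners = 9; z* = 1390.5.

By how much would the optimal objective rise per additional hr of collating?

Check each constraint at x*: collating 115/115 (tight); paper 211/211 (tight); press time 220/240 (slack 20); cutting 53/75 (slack 22).
Since press time, cutting are not tight, their duals are 0.
Dual feasibility on the basic columns requires 2·y_collating + 5·y_paper = 31.5, 5·y_collating + 4·y_paper = 32.
→ y_collating = 2 and y_paper = 5.5.
Shadow price of collating = 2.

2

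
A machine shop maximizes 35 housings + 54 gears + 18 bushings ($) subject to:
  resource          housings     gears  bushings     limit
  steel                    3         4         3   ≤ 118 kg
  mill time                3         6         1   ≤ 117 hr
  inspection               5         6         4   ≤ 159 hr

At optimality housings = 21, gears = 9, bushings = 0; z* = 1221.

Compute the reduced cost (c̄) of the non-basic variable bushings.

Check each constraint at x*: steel 99/118 (slack 19); mill time 117/117 (tight); inspection 159/159 (tight).
Since steel is not tight, its dual is 0.
Dual feasibility on the basic columns requires 3·y_mill time + 5·y_inspection = 35, 6·y_mill time + 6·y_inspection = 54.
This yields shadow prices y_mill time = 5, y_inspection = 4.
Reduced cost of bushings: c₃ − yᵀa₃ = 18 − (5·1 + 4·4) = 18 − 21 = -3.

-3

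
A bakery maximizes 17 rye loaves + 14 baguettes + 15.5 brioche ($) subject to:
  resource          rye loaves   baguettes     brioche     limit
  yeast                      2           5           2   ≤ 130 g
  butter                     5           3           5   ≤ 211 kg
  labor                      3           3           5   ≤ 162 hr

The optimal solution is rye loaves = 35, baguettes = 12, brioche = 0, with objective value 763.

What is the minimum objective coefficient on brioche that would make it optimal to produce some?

17

Check each constraint at x*: yeast 130/130 (tight); butter 211/211 (tight); labor 141/162 (slack 21).
Slack constraints have shadow price 0 (complementary slackness).
Dual feasibility on the basic columns requires 2·y_yeast + 5·y_butter = 17, 5·y_yeast + 3·y_butter = 14.
This yields shadow prices y_yeast = 1, y_butter = 3.
brioche enters the basis when its profit ≥ yᵀa₃ = 1·2 + 3·5 = 17.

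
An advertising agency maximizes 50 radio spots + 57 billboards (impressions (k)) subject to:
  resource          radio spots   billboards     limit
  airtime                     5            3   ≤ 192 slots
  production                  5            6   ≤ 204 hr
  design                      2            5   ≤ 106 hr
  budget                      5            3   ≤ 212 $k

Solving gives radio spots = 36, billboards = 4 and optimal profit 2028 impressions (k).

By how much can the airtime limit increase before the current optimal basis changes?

12

Binding constraints: airtime, production. The basis is B = [[5,3],[5,6]] with det 15.
Per unit increase in airtime, x* moves by d = (0.4, -0.3333).
The basis stays optimal until billboards reaches 0; allowable increase = 12 slots.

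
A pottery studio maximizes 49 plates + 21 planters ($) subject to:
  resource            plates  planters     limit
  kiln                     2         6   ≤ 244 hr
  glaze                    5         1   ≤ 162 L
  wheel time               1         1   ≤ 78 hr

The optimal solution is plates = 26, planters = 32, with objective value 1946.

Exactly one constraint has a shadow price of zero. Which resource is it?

kiln: 244/244 (binding)
glaze: 162/162 (binding)
wheel time: 58/78 (slack 20)
By complementary slackness, a constraint with positive slack has shadow price 0 → wheel time.

wheel time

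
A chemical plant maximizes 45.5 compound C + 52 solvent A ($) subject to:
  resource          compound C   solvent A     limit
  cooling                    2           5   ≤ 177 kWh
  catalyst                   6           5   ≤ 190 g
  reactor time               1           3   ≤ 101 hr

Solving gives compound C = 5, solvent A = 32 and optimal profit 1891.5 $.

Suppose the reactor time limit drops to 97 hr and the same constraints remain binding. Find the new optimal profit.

1865.5

At the optimum: cooling uses 170 of 177 (slack = 7); catalyst uses 190 of 190 (binding); reactor time uses 101 of 101 (binding).
Slack constraints have shadow price 0 (complementary slackness).
From A_Bᵀ y = c: 6·y_catalyst + 1·y_reactor time = 45.5; 5·y_catalyst + 3·y_reactor time = 52.
→ y_catalyst = 6.5 and y_reactor time = 6.5.
Δz = y_reactor time·Δb = 6.5 × (-4) = -26, so new z* = 1891.5 − 26 = 1865.5.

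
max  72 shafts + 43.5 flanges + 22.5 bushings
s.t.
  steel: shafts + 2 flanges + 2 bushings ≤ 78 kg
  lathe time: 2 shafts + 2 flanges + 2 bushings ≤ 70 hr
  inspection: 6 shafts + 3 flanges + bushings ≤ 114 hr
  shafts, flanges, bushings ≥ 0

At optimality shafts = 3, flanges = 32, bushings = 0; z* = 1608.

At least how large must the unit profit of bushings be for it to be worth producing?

Binding: lathe time and inspection. Non-binding: steel (11 unused).
Slack constraints have shadow price 0 (complementary slackness).
The binding rows give the dual system: 2·y_lathe time + 6·y_inspection = 72 and 2·y_lathe time + 3·y_inspection = 43.5.
This yields shadow prices y_lathe time = 7.5, y_inspection = 9.5.
bushings enters the basis when its profit ≥ yᵀa₃ = 7.5·2 + 9.5·1 = 24.5.

24.5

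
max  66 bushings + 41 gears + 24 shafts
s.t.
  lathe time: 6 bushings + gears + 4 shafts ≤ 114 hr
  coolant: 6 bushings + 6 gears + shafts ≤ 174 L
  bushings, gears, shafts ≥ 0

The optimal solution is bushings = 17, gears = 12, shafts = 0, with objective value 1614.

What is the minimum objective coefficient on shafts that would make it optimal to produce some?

At the optimum: lathe time uses 114 of 114 (binding); coolant uses 174 of 174 (binding).
The binding rows give the dual system: 6·y_lathe time + 6·y_coolant = 66 and 1·y_lathe time + 6·y_coolant = 41.
This yields shadow prices y_lathe time = 5, y_coolant = 6.
shafts enters the basis when its profit ≥ yᵀa₃ = 5·4 + 6·1 = 26.

26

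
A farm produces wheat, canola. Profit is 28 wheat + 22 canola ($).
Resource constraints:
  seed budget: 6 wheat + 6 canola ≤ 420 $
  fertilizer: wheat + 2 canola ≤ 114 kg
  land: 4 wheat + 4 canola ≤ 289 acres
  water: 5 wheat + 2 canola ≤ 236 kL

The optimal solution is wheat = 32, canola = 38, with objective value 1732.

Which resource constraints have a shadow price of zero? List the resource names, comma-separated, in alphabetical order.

seed budget: 420/420 (binding)
fertilizer: 108/114 (slack 6)
land: 280/289 (slack 9)
water: 236/236 (binding)
By complementary slackness, a constraint with positive slack has shadow price 0 → fertilizer, land.

fertilizer, land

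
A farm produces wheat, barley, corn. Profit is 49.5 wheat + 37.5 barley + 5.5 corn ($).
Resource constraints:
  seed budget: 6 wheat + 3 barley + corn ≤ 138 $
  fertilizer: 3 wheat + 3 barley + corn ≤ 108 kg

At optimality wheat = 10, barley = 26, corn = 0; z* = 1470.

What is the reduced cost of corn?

-7

Both seed budget and fertilizer are binding at x*.
From A_Bᵀ y = c: 6·y_seed budget + 3·y_fertilizer = 49.5; 3·y_seed budget + 3·y_fertilizer = 37.5.
→ y_seed budget = 4 and y_fertilizer = 8.5.
Reduced cost of corn: c₃ − yᵀa₃ = 5.5 − (4·1 + 8.5·1) = 5.5 − 12.5 = -7.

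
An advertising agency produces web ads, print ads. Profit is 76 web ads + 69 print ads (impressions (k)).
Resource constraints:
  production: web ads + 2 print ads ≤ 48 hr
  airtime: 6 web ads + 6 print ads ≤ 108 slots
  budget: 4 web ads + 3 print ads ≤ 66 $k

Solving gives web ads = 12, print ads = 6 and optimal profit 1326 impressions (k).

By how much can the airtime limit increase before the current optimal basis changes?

24

Binding constraints: airtime, budget. The basis is B = [[6,6],[4,3]] with det -6.
Per unit increase in airtime, x* moves by d = (-0.5, 0.6667).
The basis stays optimal until web ads reaches 0; allowable increase = 24 slots.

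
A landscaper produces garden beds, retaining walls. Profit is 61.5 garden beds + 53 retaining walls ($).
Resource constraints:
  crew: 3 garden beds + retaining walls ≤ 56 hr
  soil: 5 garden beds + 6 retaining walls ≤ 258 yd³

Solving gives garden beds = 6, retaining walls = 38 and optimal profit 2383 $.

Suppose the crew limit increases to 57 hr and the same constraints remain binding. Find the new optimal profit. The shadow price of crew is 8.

Δb = 1, so new z* = 2383 + (8)·(1) = 2383 + 8 = 2391.

2391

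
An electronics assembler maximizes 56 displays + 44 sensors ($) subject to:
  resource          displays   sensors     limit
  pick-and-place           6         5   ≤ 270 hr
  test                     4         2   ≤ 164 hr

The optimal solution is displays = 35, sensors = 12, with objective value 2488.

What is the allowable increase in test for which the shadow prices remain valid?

Binding constraints: pick-and-place, test. The basis is B = [[6,5],[4,2]] with det -8.
Per unit increase in test, x* moves by d = (0.625, -0.75).
The basis stays optimal until sensors reaches 0; allowable increase = 16 hr.

16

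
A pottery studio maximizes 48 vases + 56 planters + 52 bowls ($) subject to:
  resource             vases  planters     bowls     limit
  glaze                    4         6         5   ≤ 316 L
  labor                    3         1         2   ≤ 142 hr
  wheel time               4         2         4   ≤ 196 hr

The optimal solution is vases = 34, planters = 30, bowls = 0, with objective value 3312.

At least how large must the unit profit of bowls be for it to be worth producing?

Binding: glaze and wheel time. Non-binding: labor (10 unused).
Slack constraints have shadow price 0 (complementary slackness).
The binding rows give the dual system: 4·y_glaze + 4·y_wheel time = 48 and 6·y_glaze + 2·y_wheel time = 56.
→ y_glaze = 8 and y_wheel time = 4.
bowls enters the basis when its profit ≥ yᵀa₃ = 8·5 + 4·4 = 56.

56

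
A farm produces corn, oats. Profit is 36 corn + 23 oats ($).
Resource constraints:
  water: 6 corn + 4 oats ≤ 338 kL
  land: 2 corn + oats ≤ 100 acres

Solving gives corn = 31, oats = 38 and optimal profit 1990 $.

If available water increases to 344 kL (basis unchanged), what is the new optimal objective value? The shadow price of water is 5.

2020

Δb = 6, so new z* = 1990 + (5)·(6) = 1990 + 30 = 2020.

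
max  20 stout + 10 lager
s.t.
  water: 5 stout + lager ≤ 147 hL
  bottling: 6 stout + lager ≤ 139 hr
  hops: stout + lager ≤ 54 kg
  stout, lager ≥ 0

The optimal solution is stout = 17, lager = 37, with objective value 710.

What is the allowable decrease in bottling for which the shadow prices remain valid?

85

Binding constraints: bottling, hops. The basis is B = [[6,1],[1,1]] with det 5.
Per unit decrease in bottling, x* moves by d = (-0.2, 0.2).
The basis stays optimal until stout reaches 0; allowable decrease = 85 hr.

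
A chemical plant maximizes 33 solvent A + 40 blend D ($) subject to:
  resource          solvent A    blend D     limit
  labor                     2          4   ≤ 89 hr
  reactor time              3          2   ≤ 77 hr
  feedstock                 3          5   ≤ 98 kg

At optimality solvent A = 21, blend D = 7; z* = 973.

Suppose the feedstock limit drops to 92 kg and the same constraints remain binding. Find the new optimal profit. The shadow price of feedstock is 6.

937

Δb = -6, so new z* = 973 + (6)·(-6) = 973 − 36 = 937.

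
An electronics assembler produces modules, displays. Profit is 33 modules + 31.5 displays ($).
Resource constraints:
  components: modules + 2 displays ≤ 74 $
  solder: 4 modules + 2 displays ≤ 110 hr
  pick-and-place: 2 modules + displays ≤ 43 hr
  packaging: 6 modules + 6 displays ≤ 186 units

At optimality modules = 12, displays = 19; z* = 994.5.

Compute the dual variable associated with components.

0

Check each constraint at x*: components 50/74 (slack 24); solder 86/110 (slack 24); pick-and-place 43/43 (tight); packaging 186/186 (tight).
Slack constraints have shadow price 0 (complementary slackness).
Dual feasibility on the basic columns requires 2·y_pick-and-place + 6·y_packaging = 33, 1·y_pick-and-place + 6·y_packaging = 31.5.
Solving: y_pick-and-place = 1.5, y_packaging = 5.
Shadow price of components = 0.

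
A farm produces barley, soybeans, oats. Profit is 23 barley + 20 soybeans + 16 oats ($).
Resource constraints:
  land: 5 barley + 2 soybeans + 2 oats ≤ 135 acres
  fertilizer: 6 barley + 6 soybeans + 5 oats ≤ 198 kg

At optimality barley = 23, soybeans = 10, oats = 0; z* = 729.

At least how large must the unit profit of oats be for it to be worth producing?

At the optimum: land uses 135 of 135 (binding); fertilizer uses 198 of 198 (binding).
The binding rows give the dual system: 5·y_land + 6·y_fertilizer = 23 and 2·y_land + 6·y_fertilizer = 20.
Solving: y_land = 1, y_fertilizer = 3.
oats enters the basis when its profit ≥ yᵀa₃ = 1·2 + 3·5 = 17.

17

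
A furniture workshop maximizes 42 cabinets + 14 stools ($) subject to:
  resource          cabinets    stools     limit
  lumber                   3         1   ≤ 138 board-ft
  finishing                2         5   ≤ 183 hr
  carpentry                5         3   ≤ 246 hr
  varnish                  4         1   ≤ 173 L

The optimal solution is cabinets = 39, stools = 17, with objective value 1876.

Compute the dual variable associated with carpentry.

At the optimum: lumber uses 134 of 138 (slack = 4); finishing uses 163 of 183 (slack = 20); carpentry uses 246 of 246 (binding); varnish uses 173 of 173 (binding).
By complementary slackness, y = 0 for the non-binding constraints.
The binding rows give the dual system: 5·y_carpentry + 4·y_varnish = 42 and 3·y_carpentry + 1·y_varnish = 14.
This yields shadow prices y_carpentry = 2, y_varnish = 8.
Shadow price of carpentry = 2.

2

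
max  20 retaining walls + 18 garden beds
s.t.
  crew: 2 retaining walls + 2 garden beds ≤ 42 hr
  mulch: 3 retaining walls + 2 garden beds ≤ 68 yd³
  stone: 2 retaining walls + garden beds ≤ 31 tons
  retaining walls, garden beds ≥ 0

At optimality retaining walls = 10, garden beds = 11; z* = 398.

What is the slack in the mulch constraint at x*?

16

mulch used = 3·10 + 2·11 = 52; slack = 68 − 52 = 16.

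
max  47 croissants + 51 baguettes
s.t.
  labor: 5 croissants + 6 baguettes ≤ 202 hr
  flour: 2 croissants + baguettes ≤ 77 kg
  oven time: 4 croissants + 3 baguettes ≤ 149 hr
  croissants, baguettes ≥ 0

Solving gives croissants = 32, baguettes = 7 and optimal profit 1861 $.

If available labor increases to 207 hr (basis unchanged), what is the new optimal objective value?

1896

Check each constraint at x*: labor 202/202 (tight); flour 71/77 (slack 6); oven time 149/149 (tight).
Slack constraints have shadow price 0 (complementary slackness).
Dual feasibility on the basic columns requires 5·y_labor + 4·y_oven time = 47, 6·y_labor + 3·y_oven time = 51.
→ y_labor = 7 and y_oven time = 3.
Δz = y_labor·Δb = 7 × (5) = 35, so new z* = 1861 + 35 = 1896.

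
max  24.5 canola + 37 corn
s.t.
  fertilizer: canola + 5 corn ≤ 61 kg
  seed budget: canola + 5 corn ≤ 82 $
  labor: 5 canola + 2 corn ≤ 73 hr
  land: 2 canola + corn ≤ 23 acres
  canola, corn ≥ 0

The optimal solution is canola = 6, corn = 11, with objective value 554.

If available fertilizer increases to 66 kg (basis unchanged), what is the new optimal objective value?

581.5

Check each constraint at x*: fertilizer 61/61 (tight); seed budget 61/82 (slack 21); labor 52/73 (slack 21); land 23/23 (tight).
By complementary slackness, y = 0 for the non-binding constraints.
Dual feasibility on the basic columns requires 1·y_fertilizer + 2·y_land = 24.5, 5·y_fertilizer + 1·y_land = 37.
Solving: y_fertilizer = 5.5, y_land = 9.5.
Δz = y_fertilizer·Δb = 5.5 × (5) = 27.5, so new z* = 554 + 27.5 = 581.5.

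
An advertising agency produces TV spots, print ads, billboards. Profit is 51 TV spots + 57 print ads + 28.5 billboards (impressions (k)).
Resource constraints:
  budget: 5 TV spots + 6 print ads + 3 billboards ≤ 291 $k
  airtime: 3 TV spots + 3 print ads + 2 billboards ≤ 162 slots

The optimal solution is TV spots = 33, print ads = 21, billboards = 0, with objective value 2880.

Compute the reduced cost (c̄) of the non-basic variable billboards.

Check each constraint at x*: budget 291/291 (tight); airtime 162/162 (tight).
The binding rows give the dual system: 5·y_budget + 3·y_airtime = 51 and 6·y_budget + 3·y_airtime = 57.
→ y_budget = 6 and y_airtime = 7.
Reduced cost of billboards: c₃ − yᵀa₃ = 28.5 − (6·3 + 7·2) = 28.5 − 32 = -3.5.

-3.5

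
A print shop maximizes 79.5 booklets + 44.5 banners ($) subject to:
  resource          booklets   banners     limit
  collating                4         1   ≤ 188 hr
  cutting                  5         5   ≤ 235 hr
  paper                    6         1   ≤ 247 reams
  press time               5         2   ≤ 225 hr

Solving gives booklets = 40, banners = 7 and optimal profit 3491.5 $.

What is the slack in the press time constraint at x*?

press time used = 5·40 + 2·7 = 214; slack = 225 − 214 = 11.

11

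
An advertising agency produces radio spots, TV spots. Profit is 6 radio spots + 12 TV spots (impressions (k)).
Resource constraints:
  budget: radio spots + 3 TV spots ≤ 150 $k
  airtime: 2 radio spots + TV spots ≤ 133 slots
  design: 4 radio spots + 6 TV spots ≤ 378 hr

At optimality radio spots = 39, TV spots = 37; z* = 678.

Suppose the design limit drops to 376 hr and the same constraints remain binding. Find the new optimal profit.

Binding: budget and design. Non-binding: airtime (18 unused).
Since airtime is not tight, its dual is 0.
Dual feasibility on the basic columns requires 1·y_budget + 4·y_design = 6, 3·y_budget + 6·y_design = 12.
This yields shadow prices y_budget = 2, y_design = 1.
Δz = y_design·Δb = 1 × (-2) = -2, so new z* = 678 − 2 = 676.

676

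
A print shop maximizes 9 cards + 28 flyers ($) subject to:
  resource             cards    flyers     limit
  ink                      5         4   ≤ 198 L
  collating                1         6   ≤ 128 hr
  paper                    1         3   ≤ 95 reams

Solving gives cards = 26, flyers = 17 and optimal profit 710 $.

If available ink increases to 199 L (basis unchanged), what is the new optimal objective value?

711

Check each constraint at x*: ink 198/198 (tight); collating 128/128 (tight); paper 77/95 (slack 18).
Since paper is not tight, its dual is 0.
From A_Bᵀ y = c: 5·y_ink + 1·y_collating = 9; 4·y_ink + 6·y_collating = 28.
→ y_ink = 1 and y_collating = 4.
Δz = y_ink·Δb = 1 × (1) = 1, so new z* = 710 + 1 = 711.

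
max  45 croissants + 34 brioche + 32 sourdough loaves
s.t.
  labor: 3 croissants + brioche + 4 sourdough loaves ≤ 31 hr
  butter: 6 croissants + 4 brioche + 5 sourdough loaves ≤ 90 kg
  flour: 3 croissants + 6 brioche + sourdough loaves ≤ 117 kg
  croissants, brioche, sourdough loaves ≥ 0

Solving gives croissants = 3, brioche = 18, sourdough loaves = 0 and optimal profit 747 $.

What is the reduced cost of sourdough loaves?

Check each constraint at x*: labor 27/31 (slack 4); butter 90/90 (tight); flour 117/117 (tight).
Since labor is not tight, its dual is 0.
The binding rows give the dual system: 6·y_butter + 3·y_flour = 45 and 4·y_butter + 6·y_flour = 34.
→ y_butter = 7 and y_flour = 1.
Reduced cost of sourdough loaves: c₃ − yᵀa₃ = 32 − (7·5 + 1·1) = 32 − 36 = -4.

-4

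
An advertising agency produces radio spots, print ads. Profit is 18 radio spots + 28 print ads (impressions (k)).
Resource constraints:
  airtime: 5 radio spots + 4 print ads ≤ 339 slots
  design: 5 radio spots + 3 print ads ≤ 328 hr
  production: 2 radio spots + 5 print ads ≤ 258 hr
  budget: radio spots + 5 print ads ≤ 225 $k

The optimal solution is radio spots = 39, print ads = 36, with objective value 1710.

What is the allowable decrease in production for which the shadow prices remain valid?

85

Binding constraints: airtime, production. The basis is B = [[5,4],[2,5]] with det 17.
Per unit decrease in production, x* moves by d = (0.2353, -0.2941).
The basis stays optimal until design becomes binding; allowable decrease = 85 hr.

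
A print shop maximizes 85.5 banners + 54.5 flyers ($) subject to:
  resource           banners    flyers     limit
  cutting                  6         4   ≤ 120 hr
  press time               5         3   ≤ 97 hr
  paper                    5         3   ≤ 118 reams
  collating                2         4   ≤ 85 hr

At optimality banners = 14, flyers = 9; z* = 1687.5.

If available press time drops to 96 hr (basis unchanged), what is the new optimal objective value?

At the optimum: cutting uses 120 of 120 (binding); press time uses 97 of 97 (binding); paper uses 97 of 118 (slack = 21); collating uses 64 of 85 (slack = 21).
By complementary slackness, y = 0 for the non-binding constraints.
From A_Bᵀ y = c: 6·y_cutting + 5·y_press time = 85.5; 4·y_cutting + 3·y_press time = 54.5.
→ y_cutting = 8 and y_press time = 7.5.
Δz = y_press time·Δb = 7.5 × (-1) = -7.5, so new z* = 1687.5 − 7.5 = 1680.

1680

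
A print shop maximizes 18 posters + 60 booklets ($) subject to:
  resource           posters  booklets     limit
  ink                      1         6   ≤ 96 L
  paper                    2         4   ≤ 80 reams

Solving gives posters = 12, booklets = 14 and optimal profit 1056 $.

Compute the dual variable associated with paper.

6

Both ink and paper are binding at x*.
The binding rows give the dual system: 1·y_ink + 2·y_paper = 18 and 6·y_ink + 4·y_paper = 60.
This yields shadow prices y_ink = 6, y_paper = 6.
Shadow price of paper = 6.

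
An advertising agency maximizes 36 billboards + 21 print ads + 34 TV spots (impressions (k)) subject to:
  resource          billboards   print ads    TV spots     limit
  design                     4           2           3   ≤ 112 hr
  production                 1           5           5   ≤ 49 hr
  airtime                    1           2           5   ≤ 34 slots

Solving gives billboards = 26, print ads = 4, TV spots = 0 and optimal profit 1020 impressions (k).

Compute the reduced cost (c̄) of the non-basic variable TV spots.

At the optimum: design uses 112 of 112 (binding); production uses 46 of 49 (slack = 3); airtime uses 34 of 34 (binding).
By complementary slackness, y = 0 for the non-binding constraint.
From A_Bᵀ y = c: 4·y_design + 1·y_airtime = 36; 2·y_design + 2·y_airtime = 21.
→ y_design = 8.5 and y_airtime = 2.
Reduced cost of TV spots: c₃ − yᵀa₃ = 34 − (8.5·3 + 2·5) = 34 − 35.5 = -1.5.

-1.5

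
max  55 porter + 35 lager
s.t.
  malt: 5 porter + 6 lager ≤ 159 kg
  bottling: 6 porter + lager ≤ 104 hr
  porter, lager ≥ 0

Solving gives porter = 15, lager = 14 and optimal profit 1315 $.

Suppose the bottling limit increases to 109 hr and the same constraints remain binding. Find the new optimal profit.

1340

Check each constraint at x*: malt 159/159 (tight); bottling 104/104 (tight).
Dual feasibility on the basic columns requires 5·y_malt + 6·y_bottling = 55, 6·y_malt + 1·y_bottling = 35.
→ y_malt = 5 and y_bottling = 5.
Δz = y_bottling·Δb = 5 × (5) = 25, so new z* = 1315 + 25 = 1340.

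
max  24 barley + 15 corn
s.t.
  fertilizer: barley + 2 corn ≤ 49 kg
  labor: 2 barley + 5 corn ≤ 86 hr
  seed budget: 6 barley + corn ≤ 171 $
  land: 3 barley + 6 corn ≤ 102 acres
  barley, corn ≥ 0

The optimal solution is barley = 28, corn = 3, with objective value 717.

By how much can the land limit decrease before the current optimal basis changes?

16.5

Binding constraints: seed budget, land. The basis is B = [[6,1],[3,6]] with det 33.
Per unit decrease in land, x* moves by d = (0.0303, -0.1818).
The basis stays optimal until corn reaches 0; allowable decrease = 16.5 acres.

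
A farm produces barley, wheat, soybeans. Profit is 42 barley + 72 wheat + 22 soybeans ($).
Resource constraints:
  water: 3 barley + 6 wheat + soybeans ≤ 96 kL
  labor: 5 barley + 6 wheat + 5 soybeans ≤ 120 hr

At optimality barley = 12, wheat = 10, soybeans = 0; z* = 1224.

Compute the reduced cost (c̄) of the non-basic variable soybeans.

-2

Check each constraint at x*: water 96/96 (tight); labor 120/120 (tight).
From A_Bᵀ y = c: 3·y_water + 5·y_labor = 42; 6·y_water + 6·y_labor = 72.
Solving: y_water = 9, y_labor = 3.
Reduced cost of soybeans: c₃ − yᵀa₃ = 22 − (9·1 + 3·5) = 22 − 24 = -2.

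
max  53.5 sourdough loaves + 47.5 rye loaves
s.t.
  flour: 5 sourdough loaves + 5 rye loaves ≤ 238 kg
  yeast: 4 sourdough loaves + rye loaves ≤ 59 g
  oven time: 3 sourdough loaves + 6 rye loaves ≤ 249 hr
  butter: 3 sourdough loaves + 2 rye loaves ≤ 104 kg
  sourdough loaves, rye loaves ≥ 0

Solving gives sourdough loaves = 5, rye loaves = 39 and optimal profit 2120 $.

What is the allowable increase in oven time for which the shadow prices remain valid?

Binding constraints: yeast, oven time. The basis is B = [[4,1],[3,6]] with det 21.
Per unit increase in oven time, x* moves by d = (-0.0476, 0.1905).
The basis stays optimal until flour becomes binding; allowable increase = 25.2 hr.

25.2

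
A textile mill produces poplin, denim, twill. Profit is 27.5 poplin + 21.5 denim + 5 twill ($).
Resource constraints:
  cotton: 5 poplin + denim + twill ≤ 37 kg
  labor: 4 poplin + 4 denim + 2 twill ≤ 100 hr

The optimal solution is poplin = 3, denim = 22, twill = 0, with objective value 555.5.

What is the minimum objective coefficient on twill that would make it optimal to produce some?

Check each constraint at x*: cotton 37/37 (tight); labor 100/100 (tight).
The binding rows give the dual system: 5·y_cotton + 4·y_labor = 27.5 and 1·y_cotton + 4·y_labor = 21.5.
This yields shadow prices y_cotton = 1.5, y_labor = 5.
twill enters the basis when its profit ≥ yᵀa₃ = 1.5·1 + 5·2 = 11.5.

11.5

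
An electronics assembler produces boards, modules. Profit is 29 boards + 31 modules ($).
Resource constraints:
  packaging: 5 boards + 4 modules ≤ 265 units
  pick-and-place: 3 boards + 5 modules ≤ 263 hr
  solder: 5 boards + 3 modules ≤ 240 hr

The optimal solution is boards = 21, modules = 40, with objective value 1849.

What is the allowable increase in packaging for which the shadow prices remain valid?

12.1875

Binding constraints: packaging, pick-and-place. The basis is B = [[5,4],[3,5]] with det 13.
Per unit increase in packaging, x* moves by d = (0.3846, -0.2308).
The basis stays optimal until solder becomes binding; allowable increase = 12.1875 units.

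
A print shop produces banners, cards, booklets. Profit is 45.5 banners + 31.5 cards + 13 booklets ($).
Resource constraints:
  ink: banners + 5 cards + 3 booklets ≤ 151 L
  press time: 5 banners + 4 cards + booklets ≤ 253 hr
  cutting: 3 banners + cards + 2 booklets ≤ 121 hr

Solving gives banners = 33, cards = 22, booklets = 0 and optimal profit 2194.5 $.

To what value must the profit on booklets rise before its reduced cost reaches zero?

Binding: press time and cutting. Non-binding: ink (8 unused).
Slack constraints have shadow price 0 (complementary slackness).
From A_Bᵀ y = c: 5·y_press time + 3·y_cutting = 45.5; 4·y_press time + 1·y_cutting = 31.5.
This yields shadow prices y_press time = 7, y_cutting = 3.5.
booklets enters the basis when its profit ≥ yᵀa₃ = 7·1 + 3.5·2 = 14.

14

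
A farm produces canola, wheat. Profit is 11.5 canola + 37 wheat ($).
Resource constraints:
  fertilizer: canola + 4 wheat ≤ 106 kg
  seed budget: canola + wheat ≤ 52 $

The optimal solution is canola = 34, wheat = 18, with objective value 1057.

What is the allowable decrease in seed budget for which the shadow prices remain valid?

Binding constraints: fertilizer, seed budget. The basis is B = [[1,4],[1,1]] with det -3.
Per unit decrease in seed budget, x* moves by d = (-1.3333, 0.3333).
The basis stays optimal until canola reaches 0; allowable decrease = 25.5 $.

25.5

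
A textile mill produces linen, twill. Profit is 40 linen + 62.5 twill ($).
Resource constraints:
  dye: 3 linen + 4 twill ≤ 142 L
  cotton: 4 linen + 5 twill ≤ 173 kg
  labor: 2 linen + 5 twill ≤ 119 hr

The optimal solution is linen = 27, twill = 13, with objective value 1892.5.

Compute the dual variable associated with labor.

5

Check each constraint at x*: dye 133/142 (slack 9); cotton 173/173 (tight); labor 119/119 (tight).
By complementary slackness, y = 0 for the non-binding constraint.
The binding rows give the dual system: 4·y_cotton + 2·y_labor = 40 and 5·y_cotton + 5·y_labor = 62.5.
This yields shadow prices y_cotton = 7.5, y_labor = 5.
Shadow price of labor = 5.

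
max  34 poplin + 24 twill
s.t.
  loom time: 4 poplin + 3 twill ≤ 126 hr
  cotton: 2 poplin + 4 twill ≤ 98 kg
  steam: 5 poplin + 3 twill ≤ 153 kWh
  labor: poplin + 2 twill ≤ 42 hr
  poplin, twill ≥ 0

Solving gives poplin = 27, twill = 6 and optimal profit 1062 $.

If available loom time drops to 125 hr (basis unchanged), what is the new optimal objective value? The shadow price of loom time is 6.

1056

Δb = -1, so new z* = 1062 + (6)·(-1) = 1062 − 6 = 1056.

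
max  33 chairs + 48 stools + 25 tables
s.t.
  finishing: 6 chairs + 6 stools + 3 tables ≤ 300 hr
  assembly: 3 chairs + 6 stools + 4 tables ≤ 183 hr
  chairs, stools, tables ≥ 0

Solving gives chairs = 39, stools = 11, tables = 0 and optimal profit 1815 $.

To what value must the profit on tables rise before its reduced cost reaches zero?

Both finishing and assembly are binding at x*.
The binding rows give the dual system: 6·y_finishing + 3·y_assembly = 33 and 6·y_finishing + 6·y_assembly = 48.
→ y_finishing = 3 and y_assembly = 5.
tables enters the basis when its profit ≥ yᵀa₃ = 3·3 + 5·4 = 29.

29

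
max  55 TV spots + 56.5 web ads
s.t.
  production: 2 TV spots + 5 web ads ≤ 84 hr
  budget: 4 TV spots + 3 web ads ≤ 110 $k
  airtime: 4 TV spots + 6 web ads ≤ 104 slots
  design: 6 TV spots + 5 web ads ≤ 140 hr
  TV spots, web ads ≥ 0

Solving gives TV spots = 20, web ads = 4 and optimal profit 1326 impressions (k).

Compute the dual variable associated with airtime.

4

Check each constraint at x*: production 60/84 (slack 24); budget 92/110 (slack 18); airtime 104/104 (tight); design 140/140 (tight).
Since production, budget are not tight, their duals are 0.
Dual feasibility on the basic columns requires 4·y_airtime + 6·y_design = 55, 6·y_airtime + 5·y_design = 56.5.
Solving: y_airtime = 4, y_design = 6.5.
Shadow price of airtime = 4.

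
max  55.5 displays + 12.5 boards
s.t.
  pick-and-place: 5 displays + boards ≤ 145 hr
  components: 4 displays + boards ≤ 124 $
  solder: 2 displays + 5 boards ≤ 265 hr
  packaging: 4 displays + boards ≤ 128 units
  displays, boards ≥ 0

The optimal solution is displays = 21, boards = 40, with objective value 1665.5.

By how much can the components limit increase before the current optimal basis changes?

Binding constraints: pick-and-place, components. The basis is B = [[5,1],[4,1]] with det 1.
Per unit increase in components, x* moves by d = (-1, 5).
The basis stays optimal until solder becomes binding; allowable increase = 1 $.

1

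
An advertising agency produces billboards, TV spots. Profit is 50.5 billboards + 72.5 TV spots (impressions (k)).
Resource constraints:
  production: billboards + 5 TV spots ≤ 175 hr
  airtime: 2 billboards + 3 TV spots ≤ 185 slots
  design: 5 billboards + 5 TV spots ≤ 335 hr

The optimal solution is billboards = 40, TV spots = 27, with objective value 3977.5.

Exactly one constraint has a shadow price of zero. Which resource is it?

production: 175/175 (binding)
airtime: 161/185 (slack 24)
design: 335/335 (binding)
By complementary slackness, a constraint with positive slack has shadow price 0 → airtime.

airtime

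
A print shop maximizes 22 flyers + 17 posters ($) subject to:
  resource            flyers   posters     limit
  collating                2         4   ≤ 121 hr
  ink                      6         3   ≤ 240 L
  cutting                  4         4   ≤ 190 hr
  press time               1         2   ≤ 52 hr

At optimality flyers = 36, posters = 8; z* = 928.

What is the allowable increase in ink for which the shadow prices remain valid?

Binding constraints: ink, press time. The basis is B = [[6,3],[1,2]] with det 9.
Per unit increase in ink, x* moves by d = (0.2222, -0.1111).
The basis stays optimal until cutting becomes binding; allowable increase = 31.5 L.

31.5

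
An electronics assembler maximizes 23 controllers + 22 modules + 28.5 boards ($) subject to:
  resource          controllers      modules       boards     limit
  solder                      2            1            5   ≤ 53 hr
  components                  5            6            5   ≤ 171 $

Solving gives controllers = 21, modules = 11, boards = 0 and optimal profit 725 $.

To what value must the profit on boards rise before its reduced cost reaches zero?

35

Check each constraint at x*: solder 53/53 (tight); components 171/171 (tight).
Dual feasibility on the basic columns requires 2·y_solder + 5·y_components = 23, 1·y_solder + 6·y_components = 22.
→ y_solder = 4 and y_components = 3.
boards enters the basis when its profit ≥ yᵀa₃ = 4·5 + 3·5 = 35.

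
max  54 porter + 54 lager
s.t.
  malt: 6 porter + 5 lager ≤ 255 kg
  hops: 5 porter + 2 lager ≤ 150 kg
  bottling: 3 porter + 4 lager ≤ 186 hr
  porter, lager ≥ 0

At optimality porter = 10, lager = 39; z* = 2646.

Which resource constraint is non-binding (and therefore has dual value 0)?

malt: 255/255 (binding)
hops: 128/150 (slack 22)
bottling: 186/186 (binding)
By complementary slackness, a constraint with positive slack has shadow price 0 → hops.

hops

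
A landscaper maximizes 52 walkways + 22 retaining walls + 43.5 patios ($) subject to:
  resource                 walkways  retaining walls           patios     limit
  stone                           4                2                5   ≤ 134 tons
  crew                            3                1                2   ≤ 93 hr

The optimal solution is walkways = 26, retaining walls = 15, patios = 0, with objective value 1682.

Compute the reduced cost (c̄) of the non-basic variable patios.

Check each constraint at x*: stone 134/134 (tight); crew 93/93 (tight).
The binding rows give the dual system: 4·y_stone + 3·y_crew = 52 and 2·y_stone + 1·y_crew = 22.
→ y_stone = 7 and y_crew = 8.
Reduced cost of patios: c₃ − yᵀa₃ = 43.5 − (7·5 + 8·2) = 43.5 − 51 = -7.5.

-7.5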